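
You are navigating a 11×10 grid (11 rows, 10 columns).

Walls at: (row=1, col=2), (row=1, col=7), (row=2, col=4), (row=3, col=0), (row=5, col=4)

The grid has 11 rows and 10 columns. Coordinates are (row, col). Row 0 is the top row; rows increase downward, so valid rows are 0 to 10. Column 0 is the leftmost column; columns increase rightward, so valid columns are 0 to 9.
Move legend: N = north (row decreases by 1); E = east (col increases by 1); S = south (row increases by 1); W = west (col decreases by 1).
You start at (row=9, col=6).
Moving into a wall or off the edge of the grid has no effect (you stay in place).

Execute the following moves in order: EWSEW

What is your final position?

Answer: Final position: (row=10, col=6)

Derivation:
Start: (row=9, col=6)
  E (east): (row=9, col=6) -> (row=9, col=7)
  W (west): (row=9, col=7) -> (row=9, col=6)
  S (south): (row=9, col=6) -> (row=10, col=6)
  E (east): (row=10, col=6) -> (row=10, col=7)
  W (west): (row=10, col=7) -> (row=10, col=6)
Final: (row=10, col=6)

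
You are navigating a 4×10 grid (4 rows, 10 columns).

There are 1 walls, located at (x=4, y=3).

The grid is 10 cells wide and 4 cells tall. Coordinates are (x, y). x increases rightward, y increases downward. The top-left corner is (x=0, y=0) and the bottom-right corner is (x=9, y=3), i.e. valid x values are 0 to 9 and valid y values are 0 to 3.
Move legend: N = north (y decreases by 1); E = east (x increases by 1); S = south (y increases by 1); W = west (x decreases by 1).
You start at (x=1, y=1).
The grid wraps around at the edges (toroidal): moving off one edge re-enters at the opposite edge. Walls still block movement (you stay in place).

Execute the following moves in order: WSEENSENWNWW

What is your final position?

Start: (x=1, y=1)
  W (west): (x=1, y=1) -> (x=0, y=1)
  S (south): (x=0, y=1) -> (x=0, y=2)
  E (east): (x=0, y=2) -> (x=1, y=2)
  E (east): (x=1, y=2) -> (x=2, y=2)
  N (north): (x=2, y=2) -> (x=2, y=1)
  S (south): (x=2, y=1) -> (x=2, y=2)
  E (east): (x=2, y=2) -> (x=3, y=2)
  N (north): (x=3, y=2) -> (x=3, y=1)
  W (west): (x=3, y=1) -> (x=2, y=1)
  N (north): (x=2, y=1) -> (x=2, y=0)
  W (west): (x=2, y=0) -> (x=1, y=0)
  W (west): (x=1, y=0) -> (x=0, y=0)
Final: (x=0, y=0)

Answer: Final position: (x=0, y=0)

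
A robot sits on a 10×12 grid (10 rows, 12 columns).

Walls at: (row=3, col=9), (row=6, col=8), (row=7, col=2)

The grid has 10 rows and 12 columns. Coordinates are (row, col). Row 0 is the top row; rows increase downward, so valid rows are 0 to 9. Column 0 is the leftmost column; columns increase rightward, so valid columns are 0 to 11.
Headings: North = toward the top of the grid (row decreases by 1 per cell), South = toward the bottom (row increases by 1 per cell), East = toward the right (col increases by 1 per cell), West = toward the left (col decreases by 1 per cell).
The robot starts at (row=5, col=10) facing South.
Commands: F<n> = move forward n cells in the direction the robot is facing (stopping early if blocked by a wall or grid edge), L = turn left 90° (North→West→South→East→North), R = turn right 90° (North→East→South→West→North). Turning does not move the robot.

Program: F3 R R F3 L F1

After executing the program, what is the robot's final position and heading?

Answer: Final position: (row=5, col=9), facing West

Derivation:
Start: (row=5, col=10), facing South
  F3: move forward 3, now at (row=8, col=10)
  R: turn right, now facing West
  R: turn right, now facing North
  F3: move forward 3, now at (row=5, col=10)
  L: turn left, now facing West
  F1: move forward 1, now at (row=5, col=9)
Final: (row=5, col=9), facing West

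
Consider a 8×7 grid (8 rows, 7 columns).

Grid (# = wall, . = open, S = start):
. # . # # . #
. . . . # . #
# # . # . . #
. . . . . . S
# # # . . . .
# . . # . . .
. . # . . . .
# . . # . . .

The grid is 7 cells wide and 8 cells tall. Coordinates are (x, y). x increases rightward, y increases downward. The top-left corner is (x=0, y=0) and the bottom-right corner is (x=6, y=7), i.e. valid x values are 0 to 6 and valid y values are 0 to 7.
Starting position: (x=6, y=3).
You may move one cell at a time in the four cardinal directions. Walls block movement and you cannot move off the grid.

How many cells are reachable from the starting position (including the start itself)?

BFS flood-fill from (x=6, y=3):
  Distance 0: (x=6, y=3)
  Distance 1: (x=5, y=3), (x=6, y=4)
  Distance 2: (x=5, y=2), (x=4, y=3), (x=5, y=4), (x=6, y=5)
  Distance 3: (x=5, y=1), (x=4, y=2), (x=3, y=3), (x=4, y=4), (x=5, y=5), (x=6, y=6)
  Distance 4: (x=5, y=0), (x=2, y=3), (x=3, y=4), (x=4, y=5), (x=5, y=6), (x=6, y=7)
  Distance 5: (x=2, y=2), (x=1, y=3), (x=4, y=6), (x=5, y=7)
  Distance 6: (x=2, y=1), (x=0, y=3), (x=3, y=6), (x=4, y=7)
  Distance 7: (x=2, y=0), (x=1, y=1), (x=3, y=1)
  Distance 8: (x=0, y=1)
  Distance 9: (x=0, y=0)
Total reachable: 32 (grid has 38 open cells total)

Answer: Reachable cells: 32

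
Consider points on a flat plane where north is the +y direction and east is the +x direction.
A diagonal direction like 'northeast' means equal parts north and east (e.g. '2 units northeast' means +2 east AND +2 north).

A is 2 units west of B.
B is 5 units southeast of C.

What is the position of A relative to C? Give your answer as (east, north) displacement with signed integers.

Place C at the origin (east=0, north=0).
  B is 5 units southeast of C: delta (east=+5, north=-5); B at (east=5, north=-5).
  A is 2 units west of B: delta (east=-2, north=+0); A at (east=3, north=-5).
Therefore A relative to C: (east=3, north=-5).

Answer: A is at (east=3, north=-5) relative to C.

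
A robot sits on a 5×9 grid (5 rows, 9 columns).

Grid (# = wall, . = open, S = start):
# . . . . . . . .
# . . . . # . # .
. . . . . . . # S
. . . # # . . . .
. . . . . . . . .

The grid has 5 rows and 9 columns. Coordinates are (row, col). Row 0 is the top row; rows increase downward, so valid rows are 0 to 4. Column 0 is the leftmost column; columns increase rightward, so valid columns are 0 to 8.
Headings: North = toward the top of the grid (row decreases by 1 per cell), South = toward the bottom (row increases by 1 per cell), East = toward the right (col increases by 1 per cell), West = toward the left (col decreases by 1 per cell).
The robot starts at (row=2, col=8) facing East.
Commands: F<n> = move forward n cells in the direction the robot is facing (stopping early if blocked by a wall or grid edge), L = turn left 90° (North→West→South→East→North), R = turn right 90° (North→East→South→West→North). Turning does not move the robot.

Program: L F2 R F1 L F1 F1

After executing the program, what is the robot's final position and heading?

Answer: Final position: (row=0, col=8), facing North

Derivation:
Start: (row=2, col=8), facing East
  L: turn left, now facing North
  F2: move forward 2, now at (row=0, col=8)
  R: turn right, now facing East
  F1: move forward 0/1 (blocked), now at (row=0, col=8)
  L: turn left, now facing North
  F1: move forward 0/1 (blocked), now at (row=0, col=8)
  F1: move forward 0/1 (blocked), now at (row=0, col=8)
Final: (row=0, col=8), facing North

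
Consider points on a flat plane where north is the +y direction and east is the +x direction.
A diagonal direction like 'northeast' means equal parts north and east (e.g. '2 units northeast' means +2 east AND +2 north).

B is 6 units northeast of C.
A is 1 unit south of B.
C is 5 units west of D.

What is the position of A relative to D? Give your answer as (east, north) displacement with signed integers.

Answer: A is at (east=1, north=5) relative to D.

Derivation:
Place D at the origin (east=0, north=0).
  C is 5 units west of D: delta (east=-5, north=+0); C at (east=-5, north=0).
  B is 6 units northeast of C: delta (east=+6, north=+6); B at (east=1, north=6).
  A is 1 unit south of B: delta (east=+0, north=-1); A at (east=1, north=5).
Therefore A relative to D: (east=1, north=5).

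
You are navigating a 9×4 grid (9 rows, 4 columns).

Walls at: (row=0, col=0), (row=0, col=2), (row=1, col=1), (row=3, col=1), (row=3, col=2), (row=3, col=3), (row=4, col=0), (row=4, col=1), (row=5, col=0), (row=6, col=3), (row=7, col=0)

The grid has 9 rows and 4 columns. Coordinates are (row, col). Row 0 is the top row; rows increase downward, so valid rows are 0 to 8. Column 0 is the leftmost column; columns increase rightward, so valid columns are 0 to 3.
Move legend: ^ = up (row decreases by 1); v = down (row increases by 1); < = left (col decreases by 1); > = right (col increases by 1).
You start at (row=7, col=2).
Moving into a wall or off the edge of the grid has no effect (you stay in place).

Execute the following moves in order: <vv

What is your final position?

Start: (row=7, col=2)
  < (left): (row=7, col=2) -> (row=7, col=1)
  v (down): (row=7, col=1) -> (row=8, col=1)
  v (down): blocked, stay at (row=8, col=1)
Final: (row=8, col=1)

Answer: Final position: (row=8, col=1)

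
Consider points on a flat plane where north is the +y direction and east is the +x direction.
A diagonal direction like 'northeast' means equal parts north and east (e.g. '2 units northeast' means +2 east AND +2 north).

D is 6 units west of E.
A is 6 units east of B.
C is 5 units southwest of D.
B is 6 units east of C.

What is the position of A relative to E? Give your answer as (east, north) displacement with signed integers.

Answer: A is at (east=1, north=-5) relative to E.

Derivation:
Place E at the origin (east=0, north=0).
  D is 6 units west of E: delta (east=-6, north=+0); D at (east=-6, north=0).
  C is 5 units southwest of D: delta (east=-5, north=-5); C at (east=-11, north=-5).
  B is 6 units east of C: delta (east=+6, north=+0); B at (east=-5, north=-5).
  A is 6 units east of B: delta (east=+6, north=+0); A at (east=1, north=-5).
Therefore A relative to E: (east=1, north=-5).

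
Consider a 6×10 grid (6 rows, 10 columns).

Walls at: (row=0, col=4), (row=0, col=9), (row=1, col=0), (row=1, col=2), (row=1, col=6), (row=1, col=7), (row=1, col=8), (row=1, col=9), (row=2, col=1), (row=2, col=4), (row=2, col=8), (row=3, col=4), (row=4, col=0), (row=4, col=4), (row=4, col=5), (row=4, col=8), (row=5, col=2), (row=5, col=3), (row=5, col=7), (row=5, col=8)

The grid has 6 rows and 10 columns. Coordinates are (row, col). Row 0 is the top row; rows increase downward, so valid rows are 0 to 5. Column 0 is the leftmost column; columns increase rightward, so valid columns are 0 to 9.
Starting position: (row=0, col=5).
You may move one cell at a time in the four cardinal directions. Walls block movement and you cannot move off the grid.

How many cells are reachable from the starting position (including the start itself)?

Answer: Reachable cells: 40

Derivation:
BFS flood-fill from (row=0, col=5):
  Distance 0: (row=0, col=5)
  Distance 1: (row=0, col=6), (row=1, col=5)
  Distance 2: (row=0, col=7), (row=1, col=4), (row=2, col=5)
  Distance 3: (row=0, col=8), (row=1, col=3), (row=2, col=6), (row=3, col=5)
  Distance 4: (row=0, col=3), (row=2, col=3), (row=2, col=7), (row=3, col=6)
  Distance 5: (row=0, col=2), (row=2, col=2), (row=3, col=3), (row=3, col=7), (row=4, col=6)
  Distance 6: (row=0, col=1), (row=3, col=2), (row=3, col=8), (row=4, col=3), (row=4, col=7), (row=5, col=6)
  Distance 7: (row=0, col=0), (row=1, col=1), (row=3, col=1), (row=3, col=9), (row=4, col=2), (row=5, col=5)
  Distance 8: (row=2, col=9), (row=3, col=0), (row=4, col=1), (row=4, col=9), (row=5, col=4)
  Distance 9: (row=2, col=0), (row=5, col=1), (row=5, col=9)
  Distance 10: (row=5, col=0)
Total reachable: 40 (grid has 40 open cells total)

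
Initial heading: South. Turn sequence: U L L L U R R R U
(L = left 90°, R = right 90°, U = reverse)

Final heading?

Answer: Final heading: North

Derivation:
Start: South
  U (U-turn (180°)) -> North
  L (left (90° counter-clockwise)) -> West
  L (left (90° counter-clockwise)) -> South
  L (left (90° counter-clockwise)) -> East
  U (U-turn (180°)) -> West
  R (right (90° clockwise)) -> North
  R (right (90° clockwise)) -> East
  R (right (90° clockwise)) -> South
  U (U-turn (180°)) -> North
Final: North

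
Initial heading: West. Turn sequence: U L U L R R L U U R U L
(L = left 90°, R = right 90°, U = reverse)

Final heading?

Start: West
  U (U-turn (180°)) -> East
  L (left (90° counter-clockwise)) -> North
  U (U-turn (180°)) -> South
  L (left (90° counter-clockwise)) -> East
  R (right (90° clockwise)) -> South
  R (right (90° clockwise)) -> West
  L (left (90° counter-clockwise)) -> South
  U (U-turn (180°)) -> North
  U (U-turn (180°)) -> South
  R (right (90° clockwise)) -> West
  U (U-turn (180°)) -> East
  L (left (90° counter-clockwise)) -> North
Final: North

Answer: Final heading: North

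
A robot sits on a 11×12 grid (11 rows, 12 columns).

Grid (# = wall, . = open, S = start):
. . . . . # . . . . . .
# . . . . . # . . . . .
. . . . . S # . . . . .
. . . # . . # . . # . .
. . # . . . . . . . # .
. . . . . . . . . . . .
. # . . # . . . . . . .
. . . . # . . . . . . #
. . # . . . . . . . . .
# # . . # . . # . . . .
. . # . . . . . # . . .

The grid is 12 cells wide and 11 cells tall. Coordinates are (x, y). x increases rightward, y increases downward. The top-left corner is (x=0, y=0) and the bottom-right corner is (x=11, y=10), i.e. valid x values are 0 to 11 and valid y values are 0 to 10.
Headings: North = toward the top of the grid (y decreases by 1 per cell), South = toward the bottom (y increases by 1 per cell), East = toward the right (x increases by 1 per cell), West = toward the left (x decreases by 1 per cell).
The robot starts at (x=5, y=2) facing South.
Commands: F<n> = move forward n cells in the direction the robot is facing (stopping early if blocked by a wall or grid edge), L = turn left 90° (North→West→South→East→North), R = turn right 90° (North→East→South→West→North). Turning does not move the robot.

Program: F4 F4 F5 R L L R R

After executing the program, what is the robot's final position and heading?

Start: (x=5, y=2), facing South
  F4: move forward 4, now at (x=5, y=6)
  F4: move forward 4, now at (x=5, y=10)
  F5: move forward 0/5 (blocked), now at (x=5, y=10)
  R: turn right, now facing West
  L: turn left, now facing South
  L: turn left, now facing East
  R: turn right, now facing South
  R: turn right, now facing West
Final: (x=5, y=10), facing West

Answer: Final position: (x=5, y=10), facing West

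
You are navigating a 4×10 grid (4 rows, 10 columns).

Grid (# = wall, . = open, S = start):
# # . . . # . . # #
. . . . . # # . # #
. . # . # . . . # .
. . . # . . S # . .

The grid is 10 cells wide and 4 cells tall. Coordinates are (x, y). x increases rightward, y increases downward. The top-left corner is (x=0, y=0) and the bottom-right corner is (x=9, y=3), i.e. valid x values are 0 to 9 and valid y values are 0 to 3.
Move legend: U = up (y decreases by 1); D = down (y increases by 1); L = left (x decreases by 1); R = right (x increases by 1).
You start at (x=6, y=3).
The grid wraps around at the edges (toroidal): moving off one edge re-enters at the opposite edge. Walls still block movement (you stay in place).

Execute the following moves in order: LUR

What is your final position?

Start: (x=6, y=3)
  L (left): (x=6, y=3) -> (x=5, y=3)
  U (up): (x=5, y=3) -> (x=5, y=2)
  R (right): (x=5, y=2) -> (x=6, y=2)
Final: (x=6, y=2)

Answer: Final position: (x=6, y=2)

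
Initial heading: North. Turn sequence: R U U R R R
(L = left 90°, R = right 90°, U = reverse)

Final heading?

Start: North
  R (right (90° clockwise)) -> East
  U (U-turn (180°)) -> West
  U (U-turn (180°)) -> East
  R (right (90° clockwise)) -> South
  R (right (90° clockwise)) -> West
  R (right (90° clockwise)) -> North
Final: North

Answer: Final heading: North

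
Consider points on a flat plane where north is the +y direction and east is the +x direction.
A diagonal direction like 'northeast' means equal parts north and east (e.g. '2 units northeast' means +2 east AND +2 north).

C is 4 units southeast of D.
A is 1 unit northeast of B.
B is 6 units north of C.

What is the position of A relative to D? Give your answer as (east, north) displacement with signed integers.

Answer: A is at (east=5, north=3) relative to D.

Derivation:
Place D at the origin (east=0, north=0).
  C is 4 units southeast of D: delta (east=+4, north=-4); C at (east=4, north=-4).
  B is 6 units north of C: delta (east=+0, north=+6); B at (east=4, north=2).
  A is 1 unit northeast of B: delta (east=+1, north=+1); A at (east=5, north=3).
Therefore A relative to D: (east=5, north=3).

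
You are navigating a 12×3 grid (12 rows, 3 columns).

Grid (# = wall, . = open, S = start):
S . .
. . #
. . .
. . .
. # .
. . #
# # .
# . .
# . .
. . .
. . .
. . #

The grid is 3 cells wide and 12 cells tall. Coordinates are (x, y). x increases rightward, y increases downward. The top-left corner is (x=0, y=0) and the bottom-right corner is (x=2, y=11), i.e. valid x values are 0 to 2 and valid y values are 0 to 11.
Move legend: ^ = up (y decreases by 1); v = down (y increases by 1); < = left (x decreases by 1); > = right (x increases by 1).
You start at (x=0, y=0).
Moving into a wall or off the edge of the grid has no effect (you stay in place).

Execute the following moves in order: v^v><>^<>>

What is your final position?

Answer: Final position: (x=2, y=0)

Derivation:
Start: (x=0, y=0)
  v (down): (x=0, y=0) -> (x=0, y=1)
  ^ (up): (x=0, y=1) -> (x=0, y=0)
  v (down): (x=0, y=0) -> (x=0, y=1)
  > (right): (x=0, y=1) -> (x=1, y=1)
  < (left): (x=1, y=1) -> (x=0, y=1)
  > (right): (x=0, y=1) -> (x=1, y=1)
  ^ (up): (x=1, y=1) -> (x=1, y=0)
  < (left): (x=1, y=0) -> (x=0, y=0)
  > (right): (x=0, y=0) -> (x=1, y=0)
  > (right): (x=1, y=0) -> (x=2, y=0)
Final: (x=2, y=0)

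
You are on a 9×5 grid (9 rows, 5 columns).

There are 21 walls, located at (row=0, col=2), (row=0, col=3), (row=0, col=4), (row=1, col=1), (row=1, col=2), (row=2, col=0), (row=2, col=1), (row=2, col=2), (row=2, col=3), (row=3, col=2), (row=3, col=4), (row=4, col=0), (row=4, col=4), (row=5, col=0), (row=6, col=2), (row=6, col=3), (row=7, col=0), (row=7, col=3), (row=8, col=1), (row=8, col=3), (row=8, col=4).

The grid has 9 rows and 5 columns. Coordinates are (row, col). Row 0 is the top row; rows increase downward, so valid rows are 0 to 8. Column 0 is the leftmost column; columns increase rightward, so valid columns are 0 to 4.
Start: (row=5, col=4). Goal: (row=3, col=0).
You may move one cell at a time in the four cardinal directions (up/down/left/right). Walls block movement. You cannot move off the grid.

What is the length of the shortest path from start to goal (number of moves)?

BFS from (row=5, col=4) until reaching (row=3, col=0):
  Distance 0: (row=5, col=4)
  Distance 1: (row=5, col=3), (row=6, col=4)
  Distance 2: (row=4, col=3), (row=5, col=2), (row=7, col=4)
  Distance 3: (row=3, col=3), (row=4, col=2), (row=5, col=1)
  Distance 4: (row=4, col=1), (row=6, col=1)
  Distance 5: (row=3, col=1), (row=6, col=0), (row=7, col=1)
  Distance 6: (row=3, col=0), (row=7, col=2)  <- goal reached here
One shortest path (6 moves): (row=5, col=4) -> (row=5, col=3) -> (row=5, col=2) -> (row=5, col=1) -> (row=4, col=1) -> (row=3, col=1) -> (row=3, col=0)

Answer: Shortest path length: 6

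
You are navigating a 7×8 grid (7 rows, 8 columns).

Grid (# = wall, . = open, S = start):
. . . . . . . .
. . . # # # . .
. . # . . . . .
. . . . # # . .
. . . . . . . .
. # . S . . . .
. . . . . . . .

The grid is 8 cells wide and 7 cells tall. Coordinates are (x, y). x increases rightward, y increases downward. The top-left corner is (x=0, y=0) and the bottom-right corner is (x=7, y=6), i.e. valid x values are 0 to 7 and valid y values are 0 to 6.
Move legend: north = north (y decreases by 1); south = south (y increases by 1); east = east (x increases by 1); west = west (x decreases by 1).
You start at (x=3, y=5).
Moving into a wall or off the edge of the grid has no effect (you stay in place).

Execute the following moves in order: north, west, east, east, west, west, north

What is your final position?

Answer: Final position: (x=2, y=3)

Derivation:
Start: (x=3, y=5)
  north (north): (x=3, y=5) -> (x=3, y=4)
  west (west): (x=3, y=4) -> (x=2, y=4)
  east (east): (x=2, y=4) -> (x=3, y=4)
  east (east): (x=3, y=4) -> (x=4, y=4)
  west (west): (x=4, y=4) -> (x=3, y=4)
  west (west): (x=3, y=4) -> (x=2, y=4)
  north (north): (x=2, y=4) -> (x=2, y=3)
Final: (x=2, y=3)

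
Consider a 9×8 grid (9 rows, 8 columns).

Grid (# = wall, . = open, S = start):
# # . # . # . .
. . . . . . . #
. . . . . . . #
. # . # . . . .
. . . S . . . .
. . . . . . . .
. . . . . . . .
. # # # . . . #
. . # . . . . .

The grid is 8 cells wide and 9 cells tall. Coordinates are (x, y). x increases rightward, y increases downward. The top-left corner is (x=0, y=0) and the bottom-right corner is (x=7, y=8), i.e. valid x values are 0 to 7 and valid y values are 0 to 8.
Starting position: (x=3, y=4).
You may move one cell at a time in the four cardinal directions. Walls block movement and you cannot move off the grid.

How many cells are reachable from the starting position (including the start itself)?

Answer: Reachable cells: 59

Derivation:
BFS flood-fill from (x=3, y=4):
  Distance 0: (x=3, y=4)
  Distance 1: (x=2, y=4), (x=4, y=4), (x=3, y=5)
  Distance 2: (x=2, y=3), (x=4, y=3), (x=1, y=4), (x=5, y=4), (x=2, y=5), (x=4, y=5), (x=3, y=6)
  Distance 3: (x=2, y=2), (x=4, y=2), (x=5, y=3), (x=0, y=4), (x=6, y=4), (x=1, y=5), (x=5, y=5), (x=2, y=6), (x=4, y=6)
  Distance 4: (x=2, y=1), (x=4, y=1), (x=1, y=2), (x=3, y=2), (x=5, y=2), (x=0, y=3), (x=6, y=3), (x=7, y=4), (x=0, y=5), (x=6, y=5), (x=1, y=6), (x=5, y=6), (x=4, y=7)
  Distance 5: (x=2, y=0), (x=4, y=0), (x=1, y=1), (x=3, y=1), (x=5, y=1), (x=0, y=2), (x=6, y=2), (x=7, y=3), (x=7, y=5), (x=0, y=6), (x=6, y=6), (x=5, y=7), (x=4, y=8)
  Distance 6: (x=0, y=1), (x=6, y=1), (x=7, y=6), (x=0, y=7), (x=6, y=7), (x=3, y=8), (x=5, y=8)
  Distance 7: (x=6, y=0), (x=0, y=8), (x=6, y=8)
  Distance 8: (x=7, y=0), (x=1, y=8), (x=7, y=8)
Total reachable: 59 (grid has 59 open cells total)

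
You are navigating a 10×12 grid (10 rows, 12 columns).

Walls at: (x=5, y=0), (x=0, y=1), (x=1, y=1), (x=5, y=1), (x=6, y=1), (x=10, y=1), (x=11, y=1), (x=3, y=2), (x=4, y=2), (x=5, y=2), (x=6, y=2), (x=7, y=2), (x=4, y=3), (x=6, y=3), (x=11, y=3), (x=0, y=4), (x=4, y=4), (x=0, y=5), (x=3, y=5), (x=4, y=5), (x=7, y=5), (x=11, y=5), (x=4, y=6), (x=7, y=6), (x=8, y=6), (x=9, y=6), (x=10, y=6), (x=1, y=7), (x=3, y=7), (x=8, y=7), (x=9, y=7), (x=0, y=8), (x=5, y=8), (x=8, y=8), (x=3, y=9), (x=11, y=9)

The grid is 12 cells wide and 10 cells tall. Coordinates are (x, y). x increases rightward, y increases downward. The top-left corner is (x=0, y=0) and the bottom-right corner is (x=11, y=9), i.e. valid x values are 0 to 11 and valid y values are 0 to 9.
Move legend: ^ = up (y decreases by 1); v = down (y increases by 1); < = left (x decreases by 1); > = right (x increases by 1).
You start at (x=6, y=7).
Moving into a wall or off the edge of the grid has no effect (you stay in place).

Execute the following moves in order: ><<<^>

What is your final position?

Answer: Final position: (x=5, y=7)

Derivation:
Start: (x=6, y=7)
  > (right): (x=6, y=7) -> (x=7, y=7)
  < (left): (x=7, y=7) -> (x=6, y=7)
  < (left): (x=6, y=7) -> (x=5, y=7)
  < (left): (x=5, y=7) -> (x=4, y=7)
  ^ (up): blocked, stay at (x=4, y=7)
  > (right): (x=4, y=7) -> (x=5, y=7)
Final: (x=5, y=7)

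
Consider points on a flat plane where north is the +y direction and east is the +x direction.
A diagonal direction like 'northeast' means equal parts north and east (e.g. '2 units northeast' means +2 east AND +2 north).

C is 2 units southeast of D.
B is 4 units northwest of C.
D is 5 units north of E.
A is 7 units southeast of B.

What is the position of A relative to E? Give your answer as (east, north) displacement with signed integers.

Answer: A is at (east=5, north=0) relative to E.

Derivation:
Place E at the origin (east=0, north=0).
  D is 5 units north of E: delta (east=+0, north=+5); D at (east=0, north=5).
  C is 2 units southeast of D: delta (east=+2, north=-2); C at (east=2, north=3).
  B is 4 units northwest of C: delta (east=-4, north=+4); B at (east=-2, north=7).
  A is 7 units southeast of B: delta (east=+7, north=-7); A at (east=5, north=0).
Therefore A relative to E: (east=5, north=0).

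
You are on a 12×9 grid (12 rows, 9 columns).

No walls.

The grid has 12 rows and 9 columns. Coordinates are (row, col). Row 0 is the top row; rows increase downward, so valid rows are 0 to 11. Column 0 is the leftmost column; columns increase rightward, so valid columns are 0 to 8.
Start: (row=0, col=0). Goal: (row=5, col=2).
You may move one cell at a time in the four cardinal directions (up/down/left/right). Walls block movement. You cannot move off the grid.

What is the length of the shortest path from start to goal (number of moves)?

Answer: Shortest path length: 7

Derivation:
BFS from (row=0, col=0) until reaching (row=5, col=2):
  Distance 0: (row=0, col=0)
  Distance 1: (row=0, col=1), (row=1, col=0)
  Distance 2: (row=0, col=2), (row=1, col=1), (row=2, col=0)
  Distance 3: (row=0, col=3), (row=1, col=2), (row=2, col=1), (row=3, col=0)
  Distance 4: (row=0, col=4), (row=1, col=3), (row=2, col=2), (row=3, col=1), (row=4, col=0)
  Distance 5: (row=0, col=5), (row=1, col=4), (row=2, col=3), (row=3, col=2), (row=4, col=1), (row=5, col=0)
  Distance 6: (row=0, col=6), (row=1, col=5), (row=2, col=4), (row=3, col=3), (row=4, col=2), (row=5, col=1), (row=6, col=0)
  Distance 7: (row=0, col=7), (row=1, col=6), (row=2, col=5), (row=3, col=4), (row=4, col=3), (row=5, col=2), (row=6, col=1), (row=7, col=0)  <- goal reached here
One shortest path (7 moves): (row=0, col=0) -> (row=0, col=1) -> (row=0, col=2) -> (row=1, col=2) -> (row=2, col=2) -> (row=3, col=2) -> (row=4, col=2) -> (row=5, col=2)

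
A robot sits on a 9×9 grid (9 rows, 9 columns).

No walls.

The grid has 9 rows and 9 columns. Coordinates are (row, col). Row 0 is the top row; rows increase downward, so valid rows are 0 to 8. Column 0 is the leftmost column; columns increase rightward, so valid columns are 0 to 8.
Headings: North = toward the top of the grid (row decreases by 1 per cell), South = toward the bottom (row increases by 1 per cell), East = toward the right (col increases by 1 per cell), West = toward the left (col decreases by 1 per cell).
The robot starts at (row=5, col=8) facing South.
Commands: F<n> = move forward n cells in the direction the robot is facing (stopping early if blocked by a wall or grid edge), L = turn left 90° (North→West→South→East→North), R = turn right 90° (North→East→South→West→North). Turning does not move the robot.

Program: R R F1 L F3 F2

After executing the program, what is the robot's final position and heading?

Answer: Final position: (row=4, col=3), facing West

Derivation:
Start: (row=5, col=8), facing South
  R: turn right, now facing West
  R: turn right, now facing North
  F1: move forward 1, now at (row=4, col=8)
  L: turn left, now facing West
  F3: move forward 3, now at (row=4, col=5)
  F2: move forward 2, now at (row=4, col=3)
Final: (row=4, col=3), facing West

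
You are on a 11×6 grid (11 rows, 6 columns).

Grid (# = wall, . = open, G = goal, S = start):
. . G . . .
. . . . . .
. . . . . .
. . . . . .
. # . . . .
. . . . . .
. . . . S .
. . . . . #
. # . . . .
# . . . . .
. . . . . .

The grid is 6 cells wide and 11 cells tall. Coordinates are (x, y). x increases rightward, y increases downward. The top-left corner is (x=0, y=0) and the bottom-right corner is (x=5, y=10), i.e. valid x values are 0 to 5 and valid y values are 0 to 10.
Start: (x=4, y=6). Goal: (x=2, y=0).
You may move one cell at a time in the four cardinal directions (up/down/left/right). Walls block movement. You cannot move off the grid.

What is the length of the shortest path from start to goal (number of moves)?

BFS from (x=4, y=6) until reaching (x=2, y=0):
  Distance 0: (x=4, y=6)
  Distance 1: (x=4, y=5), (x=3, y=6), (x=5, y=6), (x=4, y=7)
  Distance 2: (x=4, y=4), (x=3, y=5), (x=5, y=5), (x=2, y=6), (x=3, y=7), (x=4, y=8)
  Distance 3: (x=4, y=3), (x=3, y=4), (x=5, y=4), (x=2, y=5), (x=1, y=6), (x=2, y=7), (x=3, y=8), (x=5, y=8), (x=4, y=9)
  Distance 4: (x=4, y=2), (x=3, y=3), (x=5, y=3), (x=2, y=4), (x=1, y=5), (x=0, y=6), (x=1, y=7), (x=2, y=8), (x=3, y=9), (x=5, y=9), (x=4, y=10)
  Distance 5: (x=4, y=1), (x=3, y=2), (x=5, y=2), (x=2, y=3), (x=0, y=5), (x=0, y=7), (x=2, y=9), (x=3, y=10), (x=5, y=10)
  Distance 6: (x=4, y=0), (x=3, y=1), (x=5, y=1), (x=2, y=2), (x=1, y=3), (x=0, y=4), (x=0, y=8), (x=1, y=9), (x=2, y=10)
  Distance 7: (x=3, y=0), (x=5, y=0), (x=2, y=1), (x=1, y=2), (x=0, y=3), (x=1, y=10)
  Distance 8: (x=2, y=0), (x=1, y=1), (x=0, y=2), (x=0, y=10)  <- goal reached here
One shortest path (8 moves): (x=4, y=6) -> (x=3, y=6) -> (x=2, y=6) -> (x=2, y=5) -> (x=2, y=4) -> (x=2, y=3) -> (x=2, y=2) -> (x=2, y=1) -> (x=2, y=0)

Answer: Shortest path length: 8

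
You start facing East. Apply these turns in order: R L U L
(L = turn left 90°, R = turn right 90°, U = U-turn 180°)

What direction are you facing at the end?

Start: East
  R (right (90° clockwise)) -> South
  L (left (90° counter-clockwise)) -> East
  U (U-turn (180°)) -> West
  L (left (90° counter-clockwise)) -> South
Final: South

Answer: Final heading: South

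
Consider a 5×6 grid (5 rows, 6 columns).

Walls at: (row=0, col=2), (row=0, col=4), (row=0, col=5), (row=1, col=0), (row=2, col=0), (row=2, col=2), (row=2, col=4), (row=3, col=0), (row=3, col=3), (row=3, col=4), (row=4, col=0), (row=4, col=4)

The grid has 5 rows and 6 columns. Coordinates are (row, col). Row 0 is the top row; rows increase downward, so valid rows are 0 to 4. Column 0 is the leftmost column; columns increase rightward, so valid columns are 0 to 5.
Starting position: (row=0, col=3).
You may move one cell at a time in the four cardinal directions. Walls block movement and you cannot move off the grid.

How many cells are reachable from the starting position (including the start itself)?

Answer: Reachable cells: 18

Derivation:
BFS flood-fill from (row=0, col=3):
  Distance 0: (row=0, col=3)
  Distance 1: (row=1, col=3)
  Distance 2: (row=1, col=2), (row=1, col=4), (row=2, col=3)
  Distance 3: (row=1, col=1), (row=1, col=5)
  Distance 4: (row=0, col=1), (row=2, col=1), (row=2, col=5)
  Distance 5: (row=0, col=0), (row=3, col=1), (row=3, col=5)
  Distance 6: (row=3, col=2), (row=4, col=1), (row=4, col=5)
  Distance 7: (row=4, col=2)
  Distance 8: (row=4, col=3)
Total reachable: 18 (grid has 18 open cells total)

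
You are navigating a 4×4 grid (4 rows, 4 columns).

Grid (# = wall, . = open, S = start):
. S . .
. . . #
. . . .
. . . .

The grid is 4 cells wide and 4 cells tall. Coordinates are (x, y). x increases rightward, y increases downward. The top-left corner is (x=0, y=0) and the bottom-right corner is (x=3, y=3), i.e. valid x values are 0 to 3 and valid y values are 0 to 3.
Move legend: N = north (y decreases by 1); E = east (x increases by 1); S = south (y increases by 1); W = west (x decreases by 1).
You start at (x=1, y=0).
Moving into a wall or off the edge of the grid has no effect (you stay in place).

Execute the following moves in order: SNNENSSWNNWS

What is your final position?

Answer: Final position: (x=0, y=1)

Derivation:
Start: (x=1, y=0)
  S (south): (x=1, y=0) -> (x=1, y=1)
  N (north): (x=1, y=1) -> (x=1, y=0)
  N (north): blocked, stay at (x=1, y=0)
  E (east): (x=1, y=0) -> (x=2, y=0)
  N (north): blocked, stay at (x=2, y=0)
  S (south): (x=2, y=0) -> (x=2, y=1)
  S (south): (x=2, y=1) -> (x=2, y=2)
  W (west): (x=2, y=2) -> (x=1, y=2)
  N (north): (x=1, y=2) -> (x=1, y=1)
  N (north): (x=1, y=1) -> (x=1, y=0)
  W (west): (x=1, y=0) -> (x=0, y=0)
  S (south): (x=0, y=0) -> (x=0, y=1)
Final: (x=0, y=1)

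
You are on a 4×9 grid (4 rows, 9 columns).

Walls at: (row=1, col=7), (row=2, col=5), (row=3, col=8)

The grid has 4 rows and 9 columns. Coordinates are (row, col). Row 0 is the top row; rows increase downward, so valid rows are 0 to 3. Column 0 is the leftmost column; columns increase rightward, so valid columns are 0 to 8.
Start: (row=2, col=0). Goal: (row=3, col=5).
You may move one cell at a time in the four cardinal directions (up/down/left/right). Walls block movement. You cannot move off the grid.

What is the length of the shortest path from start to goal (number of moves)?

Answer: Shortest path length: 6

Derivation:
BFS from (row=2, col=0) until reaching (row=3, col=5):
  Distance 0: (row=2, col=0)
  Distance 1: (row=1, col=0), (row=2, col=1), (row=3, col=0)
  Distance 2: (row=0, col=0), (row=1, col=1), (row=2, col=2), (row=3, col=1)
  Distance 3: (row=0, col=1), (row=1, col=2), (row=2, col=3), (row=3, col=2)
  Distance 4: (row=0, col=2), (row=1, col=3), (row=2, col=4), (row=3, col=3)
  Distance 5: (row=0, col=3), (row=1, col=4), (row=3, col=4)
  Distance 6: (row=0, col=4), (row=1, col=5), (row=3, col=5)  <- goal reached here
One shortest path (6 moves): (row=2, col=0) -> (row=2, col=1) -> (row=2, col=2) -> (row=2, col=3) -> (row=2, col=4) -> (row=3, col=4) -> (row=3, col=5)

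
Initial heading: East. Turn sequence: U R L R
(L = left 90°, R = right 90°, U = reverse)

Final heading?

Answer: Final heading: North

Derivation:
Start: East
  U (U-turn (180°)) -> West
  R (right (90° clockwise)) -> North
  L (left (90° counter-clockwise)) -> West
  R (right (90° clockwise)) -> North
Final: North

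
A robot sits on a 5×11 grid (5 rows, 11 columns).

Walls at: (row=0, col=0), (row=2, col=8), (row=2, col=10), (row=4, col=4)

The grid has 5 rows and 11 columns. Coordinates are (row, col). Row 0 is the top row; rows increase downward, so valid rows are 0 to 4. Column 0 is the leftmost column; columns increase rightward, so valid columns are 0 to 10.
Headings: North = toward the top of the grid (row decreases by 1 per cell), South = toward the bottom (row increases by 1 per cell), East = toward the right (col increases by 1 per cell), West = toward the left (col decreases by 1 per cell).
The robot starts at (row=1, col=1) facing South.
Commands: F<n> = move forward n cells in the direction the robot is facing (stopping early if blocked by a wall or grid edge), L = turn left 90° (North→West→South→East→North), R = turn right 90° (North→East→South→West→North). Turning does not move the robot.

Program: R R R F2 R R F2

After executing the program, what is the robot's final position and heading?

Answer: Final position: (row=1, col=1), facing West

Derivation:
Start: (row=1, col=1), facing South
  R: turn right, now facing West
  R: turn right, now facing North
  R: turn right, now facing East
  F2: move forward 2, now at (row=1, col=3)
  R: turn right, now facing South
  R: turn right, now facing West
  F2: move forward 2, now at (row=1, col=1)
Final: (row=1, col=1), facing West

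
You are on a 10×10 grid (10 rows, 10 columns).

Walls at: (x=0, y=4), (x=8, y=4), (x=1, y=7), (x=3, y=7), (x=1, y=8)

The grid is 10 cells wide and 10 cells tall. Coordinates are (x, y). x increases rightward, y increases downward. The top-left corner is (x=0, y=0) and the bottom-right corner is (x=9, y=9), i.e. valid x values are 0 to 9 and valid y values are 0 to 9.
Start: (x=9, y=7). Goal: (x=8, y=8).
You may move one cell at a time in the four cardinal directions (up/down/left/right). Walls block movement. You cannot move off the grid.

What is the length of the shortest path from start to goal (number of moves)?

Answer: Shortest path length: 2

Derivation:
BFS from (x=9, y=7) until reaching (x=8, y=8):
  Distance 0: (x=9, y=7)
  Distance 1: (x=9, y=6), (x=8, y=7), (x=9, y=8)
  Distance 2: (x=9, y=5), (x=8, y=6), (x=7, y=7), (x=8, y=8), (x=9, y=9)  <- goal reached here
One shortest path (2 moves): (x=9, y=7) -> (x=8, y=7) -> (x=8, y=8)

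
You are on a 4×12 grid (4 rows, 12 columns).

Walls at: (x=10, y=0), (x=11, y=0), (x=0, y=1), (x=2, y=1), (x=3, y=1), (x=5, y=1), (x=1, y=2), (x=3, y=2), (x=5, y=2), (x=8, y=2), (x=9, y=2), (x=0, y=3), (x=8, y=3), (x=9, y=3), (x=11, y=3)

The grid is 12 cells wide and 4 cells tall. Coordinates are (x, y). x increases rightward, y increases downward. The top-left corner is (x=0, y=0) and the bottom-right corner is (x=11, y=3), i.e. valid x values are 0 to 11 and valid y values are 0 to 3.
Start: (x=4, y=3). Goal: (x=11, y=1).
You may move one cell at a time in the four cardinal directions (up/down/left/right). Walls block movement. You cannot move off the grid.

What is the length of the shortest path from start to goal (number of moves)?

BFS from (x=4, y=3) until reaching (x=11, y=1):
  Distance 0: (x=4, y=3)
  Distance 1: (x=4, y=2), (x=3, y=3), (x=5, y=3)
  Distance 2: (x=4, y=1), (x=2, y=3), (x=6, y=3)
  Distance 3: (x=4, y=0), (x=2, y=2), (x=6, y=2), (x=1, y=3), (x=7, y=3)
  Distance 4: (x=3, y=0), (x=5, y=0), (x=6, y=1), (x=7, y=2)
  Distance 5: (x=2, y=0), (x=6, y=0), (x=7, y=1)
  Distance 6: (x=1, y=0), (x=7, y=0), (x=8, y=1)
  Distance 7: (x=0, y=0), (x=8, y=0), (x=1, y=1), (x=9, y=1)
  Distance 8: (x=9, y=0), (x=10, y=1)
  Distance 9: (x=11, y=1), (x=10, y=2)  <- goal reached here
One shortest path (9 moves): (x=4, y=3) -> (x=5, y=3) -> (x=6, y=3) -> (x=7, y=3) -> (x=7, y=2) -> (x=7, y=1) -> (x=8, y=1) -> (x=9, y=1) -> (x=10, y=1) -> (x=11, y=1)

Answer: Shortest path length: 9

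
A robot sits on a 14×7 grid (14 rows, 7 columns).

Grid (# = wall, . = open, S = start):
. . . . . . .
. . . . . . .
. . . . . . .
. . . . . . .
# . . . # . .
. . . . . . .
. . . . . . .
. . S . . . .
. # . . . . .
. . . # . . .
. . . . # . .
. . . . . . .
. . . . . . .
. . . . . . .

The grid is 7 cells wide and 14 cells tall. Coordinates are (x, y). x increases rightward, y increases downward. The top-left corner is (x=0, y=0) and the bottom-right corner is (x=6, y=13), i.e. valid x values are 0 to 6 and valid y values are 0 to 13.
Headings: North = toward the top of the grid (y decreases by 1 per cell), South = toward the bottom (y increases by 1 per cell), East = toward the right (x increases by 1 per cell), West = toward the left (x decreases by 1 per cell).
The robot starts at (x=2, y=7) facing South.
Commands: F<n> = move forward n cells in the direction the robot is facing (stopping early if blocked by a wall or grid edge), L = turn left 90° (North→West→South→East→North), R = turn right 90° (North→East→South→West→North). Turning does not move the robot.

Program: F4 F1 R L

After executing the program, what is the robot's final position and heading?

Start: (x=2, y=7), facing South
  F4: move forward 4, now at (x=2, y=11)
  F1: move forward 1, now at (x=2, y=12)
  R: turn right, now facing West
  L: turn left, now facing South
Final: (x=2, y=12), facing South

Answer: Final position: (x=2, y=12), facing South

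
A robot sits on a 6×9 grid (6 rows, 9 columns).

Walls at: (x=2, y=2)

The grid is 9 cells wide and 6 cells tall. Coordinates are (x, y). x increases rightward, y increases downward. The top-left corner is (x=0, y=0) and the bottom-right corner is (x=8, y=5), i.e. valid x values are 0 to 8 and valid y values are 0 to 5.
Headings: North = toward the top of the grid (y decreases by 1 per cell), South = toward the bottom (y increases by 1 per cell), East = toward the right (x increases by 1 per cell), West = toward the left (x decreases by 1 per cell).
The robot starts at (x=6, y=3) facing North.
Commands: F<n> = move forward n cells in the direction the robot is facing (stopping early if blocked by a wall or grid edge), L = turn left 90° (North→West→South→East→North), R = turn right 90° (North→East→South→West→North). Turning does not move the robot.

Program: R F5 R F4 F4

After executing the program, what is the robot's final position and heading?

Answer: Final position: (x=8, y=5), facing South

Derivation:
Start: (x=6, y=3), facing North
  R: turn right, now facing East
  F5: move forward 2/5 (blocked), now at (x=8, y=3)
  R: turn right, now facing South
  F4: move forward 2/4 (blocked), now at (x=8, y=5)
  F4: move forward 0/4 (blocked), now at (x=8, y=5)
Final: (x=8, y=5), facing South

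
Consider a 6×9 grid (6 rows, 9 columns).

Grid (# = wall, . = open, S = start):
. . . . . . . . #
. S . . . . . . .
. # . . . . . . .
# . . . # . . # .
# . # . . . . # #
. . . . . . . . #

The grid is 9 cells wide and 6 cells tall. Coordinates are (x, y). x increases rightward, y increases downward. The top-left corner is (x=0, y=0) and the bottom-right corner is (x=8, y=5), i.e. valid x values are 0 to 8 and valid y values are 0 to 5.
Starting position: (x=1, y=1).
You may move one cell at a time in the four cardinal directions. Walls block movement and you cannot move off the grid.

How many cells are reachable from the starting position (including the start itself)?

Answer: Reachable cells: 44

Derivation:
BFS flood-fill from (x=1, y=1):
  Distance 0: (x=1, y=1)
  Distance 1: (x=1, y=0), (x=0, y=1), (x=2, y=1)
  Distance 2: (x=0, y=0), (x=2, y=0), (x=3, y=1), (x=0, y=2), (x=2, y=2)
  Distance 3: (x=3, y=0), (x=4, y=1), (x=3, y=2), (x=2, y=3)
  Distance 4: (x=4, y=0), (x=5, y=1), (x=4, y=2), (x=1, y=3), (x=3, y=3)
  Distance 5: (x=5, y=0), (x=6, y=1), (x=5, y=2), (x=1, y=4), (x=3, y=4)
  Distance 6: (x=6, y=0), (x=7, y=1), (x=6, y=2), (x=5, y=3), (x=4, y=4), (x=1, y=5), (x=3, y=5)
  Distance 7: (x=7, y=0), (x=8, y=1), (x=7, y=2), (x=6, y=3), (x=5, y=4), (x=0, y=5), (x=2, y=5), (x=4, y=5)
  Distance 8: (x=8, y=2), (x=6, y=4), (x=5, y=5)
  Distance 9: (x=8, y=3), (x=6, y=5)
  Distance 10: (x=7, y=5)
Total reachable: 44 (grid has 44 open cells total)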